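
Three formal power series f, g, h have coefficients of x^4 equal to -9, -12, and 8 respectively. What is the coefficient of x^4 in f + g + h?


Series addition is componentwise:
-9 + -12 + 8
= -13

-13


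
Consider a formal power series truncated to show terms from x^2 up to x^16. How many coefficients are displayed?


From x^2 to x^16 inclusive, the count is 16 - 2 + 1 = 15.

15


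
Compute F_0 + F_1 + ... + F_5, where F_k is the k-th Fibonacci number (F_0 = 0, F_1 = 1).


Use the identity sum_{k=0}^{N} F_k = F_{N+2} - 1 (which follows from F_{k+2} - F_{k+1} = F_k). Then
sum_{k=0}^{5} F_k = (F_{7} - 1) - (F_{1} - 1) = F_{7} - F_{1}.
Computing: F_{7} = 13, F_{1} = 1, so
Sum = 13 - 1 = 12.

12


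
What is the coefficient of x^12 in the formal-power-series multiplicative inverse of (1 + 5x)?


The inverse is 1/(1 + 5x). Apply the geometric identity 1/(1 - y) = sum_{k>=0} y^k with y = -5x:
1/(1 + 5x) = sum_{k>=0} (-5)^k x^k.
So the coefficient of x^12 is (-5)^12 = 244140625.

244140625


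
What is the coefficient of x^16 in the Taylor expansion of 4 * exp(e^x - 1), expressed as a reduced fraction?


exp(e^x - 1) = sum_{k>=0} Bell_k x^k / k!, where Bell_k is the k-th Bell number.
So the coefficient of x^16 is 4 * Bell_16 / 16!.
Computing: Bell_16 = 10480142147 and 16! = 20922789888000, giving
4 * 10480142147/20922789888000 = 10480142147/5230697472000.

10480142147/5230697472000


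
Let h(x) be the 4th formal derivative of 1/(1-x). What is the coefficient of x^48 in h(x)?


Differentiating 4 times: d^4/dx^4 [1/(1-x)] = 4!/(1-x)^5.
The expansion 1/(1-x)^5 = sum_{k>=0} C(k+4, 4) x^k, so the coefficient of x^n in 4!/(1-x)^5 is 4! * C(n+4, 4).
For n = 48: 24 * C(52, 4) = 24 * 270725 = 6497400

6497400


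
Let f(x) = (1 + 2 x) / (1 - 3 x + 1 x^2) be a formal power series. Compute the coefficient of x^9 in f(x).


Write f(x) = sum_{k>=0} a_k x^k. Multiplying both sides by 1 - 3 x + 1 x^2 gives
(1 - 3 x + 1 x^2) sum_{k>=0} a_k x^k = 1 + 2 x.
Matching coefficients:
 x^0: a_0 = 1
 x^1: a_1 - 3 a_0 = 2  =>  a_1 = 3*1 + 2 = 5
 x^k (k >= 2): a_k = 3 a_{k-1} - 1 a_{k-2}.
Iterating: a_2 = 14, a_3 = 37, a_4 = 97, a_5 = 254, a_6 = 665, a_7 = 1741, a_8 = 4558, a_9 = 11933.
So the coefficient of x^9 is 11933.

11933


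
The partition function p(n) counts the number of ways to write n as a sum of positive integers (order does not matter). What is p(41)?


Using the generating function prod_{k>=1} 1/(1-x^k), we compute p(41).
By dynamic programming over parts 1 through 41:
p(41) = 44583

44583


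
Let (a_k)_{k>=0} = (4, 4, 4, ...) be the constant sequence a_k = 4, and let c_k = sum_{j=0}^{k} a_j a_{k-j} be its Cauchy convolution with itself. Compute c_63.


Since a_j = 4 for all j >= 0, the convolution sum becomes
c_k = sum_{j=0}^{k} 4 * 4 = 16 * (k + 1).
Equivalently, the generating function of (a_k) is 4/(1 - x) and its square is 16/(1 - x)^2 = sum_{k>=0} 16(k + 1) x^k.
For k = 63: 16 * 64 = 1024.

1024


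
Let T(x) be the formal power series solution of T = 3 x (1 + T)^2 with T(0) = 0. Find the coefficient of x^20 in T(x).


Apply the Lagrange inversion formula: if T = 3 x * phi(T) with phi(t) = (1 + t)^2, then [x^n] T = 3^n * (1/n) [t^(n-1)] phi(t)^n = 3^n * (1/n) [t^(n-1)] (1 + t)^(2n) = 3^n * (1/n) C(2n, n-1).
Using the identity C(2n, n-1) = C(2n, n) * n / (n+1), the unscaled factor equals C(2n, n) / (n+1) = C_n, the n-th Catalan number.
For n = 20: C_20 = C(40, 20) / 21 = 137846528820/21 = 6564120420.
With the 3^20 = 3486784401 factor, the coefficient is 3486784401 * 6564120420 = 22887672686741568420.

22887672686741568420


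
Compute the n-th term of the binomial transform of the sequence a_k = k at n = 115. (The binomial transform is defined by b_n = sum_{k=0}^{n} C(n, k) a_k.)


With a_k = k, b_n = sum_{k=0}^{n} C(n, k) k. Using k * C(n, k) = n * C(n-1, k-1) gives b_n = n * sum_{k>=1} C(n-1, k-1) = n * 2^(n-1).
For n = 115: 115 * 2^114 = 115 * 20769187434139310514121985316880384 = 2388456554926020709124028311441244160.

2388456554926020709124028311441244160


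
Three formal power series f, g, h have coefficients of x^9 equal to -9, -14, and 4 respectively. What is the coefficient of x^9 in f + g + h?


Series addition is componentwise:
-9 + -14 + 4
= -19

-19


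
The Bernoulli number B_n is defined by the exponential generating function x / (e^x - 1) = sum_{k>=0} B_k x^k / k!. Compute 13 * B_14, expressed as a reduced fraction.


Bernoulli numbers can also be computed recursively via B_0 = 1 and sum_{j=0}^{m} C(m+1, j) B_j = 0 for m >= 1. Odd-index Bernoulli numbers vanish for k >= 3.
Computing B_14 = 7/6, so 13 * B_14 = 13 * 7/6 = 91/6.

91/6


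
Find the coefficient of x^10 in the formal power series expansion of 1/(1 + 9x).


Write 1/(1 + c x) = 1/(1 - (-c) x) and apply the geometric-series identity
1/(1 - y) = sum_{k>=0} y^k to get 1/(1 + c x) = sum_{k>=0} (-c)^k x^k.
So the coefficient of x^k is (-c)^k = (-1)^k * c^k.
Here c = 9 and k = 10:
(-9)^10 = 1 * 3486784401 = 3486784401

3486784401


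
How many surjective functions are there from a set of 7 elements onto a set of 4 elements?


By inclusion-exclusion on which target elements are missed, the number of surjections from an n-set onto a k-set is
surj(n, k) = sum_{j=0}^{k} (-1)^j C(k, j) (k - j)^n.
Equivalently surj(n, k) = k! * S(n, k), where S(n, k) is the Stirling number of the second kind.
For n = 7, k = 4:
S(7, 4) = 350, so
surj = 4! * 350 = 24 * 350 = 8400.

8400


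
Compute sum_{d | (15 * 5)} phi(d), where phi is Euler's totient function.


First, 15 * 5 = 75. One classical identity is sum_{d | n} phi(d) = n (each k in [1, n] has a unique gcd with n, and among the k's with gcd(k, n) = n/d there are phi(d) of them). So the sum equals 75. We also verify directly:
Divisors of 75: 1, 3, 5, 15, 25, 75.
phi values: 1, 2, 4, 8, 20, 40.
Sum = 75.

75


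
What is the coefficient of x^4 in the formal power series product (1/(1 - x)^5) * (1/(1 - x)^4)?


Combine the factors: (1/(1 - x)^5) * (1/(1 - x)^4) = 1/(1 - x)^9.
Then use 1/(1 - x)^r = sum_{k>=0} C(k + r - 1, r - 1) x^k with r = 9 and k = 4:
C(12, 8) = 495.

495


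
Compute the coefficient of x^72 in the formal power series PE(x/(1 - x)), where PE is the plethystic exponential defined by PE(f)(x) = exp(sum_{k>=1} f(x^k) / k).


For f(x) = x/(1 - x) we have
sum_{k>=1} f(x^k) / k = sum_{k>=1} (1/k) * x^k / (1 - x^k) = sum_{k, m >= 1} x^(k m) / k,
which after exponentiating simplifies to
PE(x/(1 - x)) = prod_{k>=1} 1 / (1 - x^k).
This is the generating function for the partition function p(n), so the coefficient of x^72 is p(72).
Computing p(72) by dynamic programming over parts 1, 2, ..., 72: p(72) = 5392783.

5392783


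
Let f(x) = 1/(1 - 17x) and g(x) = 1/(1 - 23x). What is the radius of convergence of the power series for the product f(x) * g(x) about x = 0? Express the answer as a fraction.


The radius of 1/(1 - 17x) is 1/17 (nearest singularity at x = 1/17), and the radius of 1/(1 - 23x) is 1/23.
The product f(x)*g(x) = 1/((1 - 17x)(1 - 23x)) has singularities at both 1/17 and 1/23, so its radius of convergence is the distance to the nearest one:
min(1/17, 1/23) = 1/23.

1/23


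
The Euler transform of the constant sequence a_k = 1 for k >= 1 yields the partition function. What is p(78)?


The Euler transform converts the sequence a_k = 1 into the number of integer partitions.
Using the recurrence or dynamic programming:
p(78) = 12132164

12132164


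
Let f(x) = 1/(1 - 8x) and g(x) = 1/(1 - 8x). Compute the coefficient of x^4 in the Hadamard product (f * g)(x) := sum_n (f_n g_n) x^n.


f has coefficients f_k = 8^k and g has coefficients g_k = 8^k, so the Hadamard product has coefficient (f*g)_k = 8^k * 8^k = 64^k.
For k = 4: 64^4 = 16777216.

16777216


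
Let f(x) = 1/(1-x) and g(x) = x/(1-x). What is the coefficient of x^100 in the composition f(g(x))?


First simplify the composition: f(g(x)) = 1/(1 - x/(1-x)) = (1-x)/((1-x) - x) = (1-x)/(1-2x).
Now extract the coefficient. Write (1-x)/(1-2x) = 1/(1-2x) - x/(1-2x).
The coefficient of x^n in 1/(1-2x) is 2^n, and in x/(1-2x) is 2^(n-1) (for n >= 1).
So the coefficient of x^100 is 2^100 - 2^99 = 1267650600228229401496703205376 - 633825300114114700748351602688 = 633825300114114700748351602688.

633825300114114700748351602688


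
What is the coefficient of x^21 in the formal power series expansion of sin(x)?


The Maclaurin series is sin(t) = sum_{k>=0} (-1)^k t^(2k+1) / (2k+1)!, so substituting t = x, only odd powers of x are nonzero, with coefficient of x^(2k+1) equal to (-1)^k / (2k+1)!.
Write 21 = 2*10 + 1, giving the coefficient (-1)^10 / 21! = 1/51090942171709440000 = 1/51090942171709440000.

1/51090942171709440000


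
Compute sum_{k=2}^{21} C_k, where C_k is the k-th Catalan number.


C_2 through C_21: 2, 5, 14, 42, 132, 429, 1430, 4862, 16796, 58786, 208012, 742900, 2674440, 9694845, 35357670, 129644790, 477638700, 1767263190, 6564120420, 24466267020
Sum = 2 + 5 + 14 + 42 + 132 + 429 + 1430 + 4862 + 16796 + 58786 + 208012 + 742900 + 2674440 + 9694845 + 35357670 + 129644790 + 477638700 + 1767263190 + 6564120420 + 24466267020
= 33453694485

33453694485


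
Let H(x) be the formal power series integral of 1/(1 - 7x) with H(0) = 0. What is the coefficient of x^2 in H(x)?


1/(1 - 7x) = sum_{k>=0} 7^k x^k. Integrating termwise with H(0) = 0:
H(x) = sum_{k>=0} 7^k x^(k+1) / (k+1) = sum_{m>=1} 7^(m-1) x^m / m.
For m = 2: 7^1/2 = 7/2 = 7/2.

7/2


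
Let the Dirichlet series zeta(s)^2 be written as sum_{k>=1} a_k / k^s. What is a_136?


The Dirichlet convolution of the constant function 1 with itself gives (1 * 1)(k) = sum_{d | k} 1 = d(k), the number of positive divisors of k.
Since zeta(s) = sum_{k>=1} 1/k^s, we have zeta(s)^2 = sum_{k>=1} d(k)/k^s, so a_k = d(k).
For k = 136: the divisors are 1, 2, 4, 8, 17, 34, 68, 136.
Count = 8.

8


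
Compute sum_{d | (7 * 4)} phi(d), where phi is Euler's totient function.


First, 7 * 4 = 28. One classical identity is sum_{d | n} phi(d) = n (each k in [1, n] has a unique gcd with n, and among the k's with gcd(k, n) = n/d there are phi(d) of them). So the sum equals 28. We also verify directly:
Divisors of 28: 1, 2, 4, 7, 14, 28.
phi values: 1, 1, 2, 6, 6, 12.
Sum = 28.

28


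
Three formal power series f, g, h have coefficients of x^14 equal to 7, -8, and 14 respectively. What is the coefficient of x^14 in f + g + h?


Series addition is componentwise:
7 + -8 + 14
= 13

13


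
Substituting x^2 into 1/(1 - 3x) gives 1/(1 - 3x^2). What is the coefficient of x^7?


Since 1/(1 - 3x^2) only has even powers of x,
the coefficient of x^7 (odd) is 0.

0


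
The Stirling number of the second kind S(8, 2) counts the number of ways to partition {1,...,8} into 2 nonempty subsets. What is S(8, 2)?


Using the explicit formula S(n,k) = (1/k!) sum_{j=0}^{k} (-1)^(k-j) C(k,j) j^n:
S(8, 2) = 127
Equivalently, S(n,k) is n! times the coefficient of x^n in the EGF (e^x - 1)^k / k!.

127


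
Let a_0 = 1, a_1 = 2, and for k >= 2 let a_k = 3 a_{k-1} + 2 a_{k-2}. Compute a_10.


Iterating the recurrence forward:
a_0 = 1
a_1 = 2
a_2 = 3*2 + 2*1 = 8
a_3 = 3*8 + 2*2 = 28
a_4 = 3*28 + 2*8 = 100
a_5 = 3*100 + 2*28 = 356
a_6 = 3*356 + 2*100 = 1268
a_7 = 3*1268 + 2*356 = 4516
a_8 = 3*4516 + 2*1268 = 16084
a_9 = 3*16084 + 2*4516 = 57284
a_10 = 3*57284 + 2*16084 = 204020
So a_10 = 204020.

204020


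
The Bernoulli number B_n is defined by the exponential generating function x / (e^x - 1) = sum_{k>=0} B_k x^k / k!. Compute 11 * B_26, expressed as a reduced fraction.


Bernoulli numbers can also be computed recursively via B_0 = 1 and sum_{j=0}^{m} C(m+1, j) B_j = 0 for m >= 1. Odd-index Bernoulli numbers vanish for k >= 3.
Computing B_26 = 8553103/6, so 11 * B_26 = 11 * 8553103/6 = 94084133/6.

94084133/6


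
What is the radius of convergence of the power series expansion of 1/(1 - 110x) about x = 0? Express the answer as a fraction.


Expanding 1/(1 - 110x) = sum_{k>=0} 110^k x^k, the series converges when |110x| < 1, i.e., |x| < 1/110.
So the radius of convergence is 1/110 = 1/110.

1/110


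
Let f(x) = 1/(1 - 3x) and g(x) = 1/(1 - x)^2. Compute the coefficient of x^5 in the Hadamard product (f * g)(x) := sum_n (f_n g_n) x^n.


f has coefficients f_k = 3^k. For g = 1/(1 - x)^2 the coefficient is g_k = C(k + 1, 1) = k + 1. The Hadamard coefficient is (f * g)_k = 3^k * (k + 1).
For k = 5: 3^5 * 6 = 243 * 6 = 1458.

1458


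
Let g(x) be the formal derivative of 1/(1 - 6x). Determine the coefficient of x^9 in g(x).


Differentiate termwise: d/dx sum_{k>=0} 6^k x^k = sum_{k>=1} k 6^k x^(k-1) = sum_{j>=0} (j+1) 6^(j+1) x^j.
Equivalently, d/dx [1/(1 - 6x)] = 6/(1 - 6x)^2.
For j = 9: 10 * 6^10 = 10 * 60466176 = 604661760.

604661760


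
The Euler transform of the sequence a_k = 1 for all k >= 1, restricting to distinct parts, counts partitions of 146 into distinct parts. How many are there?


Partitions of 146 into distinct parts can be computed via generating function.
Product (1+x)(1+x^2)(1+x^3)...
The coefficient of x^146 = 14694244

14694244


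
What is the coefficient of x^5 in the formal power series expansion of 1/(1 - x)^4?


The negative binomial / multiset identity is
1/(1 - x)^r = sum_{k>=0} C(k + r - 1, r - 1) x^k.
Here r = 4 and k = 5, so the coefficient is
C(5 + 3, 3) = C(8, 3)
= 56

56


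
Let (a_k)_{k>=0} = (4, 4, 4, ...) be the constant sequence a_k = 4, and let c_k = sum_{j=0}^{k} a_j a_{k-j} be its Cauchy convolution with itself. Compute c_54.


Since a_j = 4 for all j >= 0, the convolution sum becomes
c_k = sum_{j=0}^{k} 4 * 4 = 16 * (k + 1).
Equivalently, the generating function of (a_k) is 4/(1 - x) and its square is 16/(1 - x)^2 = sum_{k>=0} 16(k + 1) x^k.
For k = 54: 16 * 55 = 880.

880


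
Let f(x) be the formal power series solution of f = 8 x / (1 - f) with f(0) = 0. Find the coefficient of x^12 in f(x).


Apply Lagrange inversion: f = 8 x * phi(f) with phi(t) = 1/(1 - t), so
[x^n] f = 8^n * (1/n) [t^(n-1)] phi(t)^n = 8^n * (1/n) [t^(n-1)] (1 - t)^(-n) = 8^n * (1/n) C(2n - 2, n - 1) = 8^n * C_{n-1}.
For n = 12: C_11 = C(22, 11) / 12 = 705432/12 = 58786.
With the 8^12 = 68719476736 factor, the coefficient is 68719476736 * 58786 = 4039743159402496.

4039743159402496


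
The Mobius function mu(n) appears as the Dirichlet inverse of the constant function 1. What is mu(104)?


104 has a squared prime factor, so mu(104) = 0.
Factorization reveals a repeated prime.

0


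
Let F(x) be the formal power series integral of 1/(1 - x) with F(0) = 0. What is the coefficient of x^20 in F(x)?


1/(1 - x) = sum_{k>=0} x^k. Integrating termwise and using F(0) = 0 gives
F(x) = sum_{k>=0} x^(k+1) / (k+1) = sum_{m>=1} x^m / m = -ln(1 - x).
So the coefficient of x^20 is 1/20 = 1/20.

1/20


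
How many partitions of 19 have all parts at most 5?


Using the generating function (1-x)^(-1)(1-x^2)^(-1)...(1-x^5)^(-1),
the coefficient of x^19 counts these restricted partitions.
Result = 164

164


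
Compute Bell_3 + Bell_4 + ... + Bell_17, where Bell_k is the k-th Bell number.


Recall Bell_k counts set partitions of a k-set (with Bell_0 = 1 by convention).
Bell_3 through Bell_17: 5, 15, 52, 203, 877, 4140, 21147, 115975, 678570, 4213597, 27644437, 190899322, 1382958545, 10480142147, 82864869804
Sum = 5 + 15 + 52 + 203 + 877 + 4140 + 21147 + 115975 + 678570 + 4213597 + 27644437 + 190899322 + 1382958545 + 10480142147 + 82864869804 = 94951548836.

94951548836


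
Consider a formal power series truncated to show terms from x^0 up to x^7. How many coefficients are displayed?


From x^0 to x^7 inclusive, the count is 7 - 0 + 1 = 8.

8


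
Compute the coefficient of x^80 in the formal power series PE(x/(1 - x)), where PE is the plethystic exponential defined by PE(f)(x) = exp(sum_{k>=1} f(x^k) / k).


For f(x) = x/(1 - x) we have
sum_{k>=1} f(x^k) / k = sum_{k>=1} (1/k) * x^k / (1 - x^k) = sum_{k, m >= 1} x^(k m) / k,
which after exponentiating simplifies to
PE(x/(1 - x)) = prod_{k>=1} 1 / (1 - x^k).
This is the generating function for the partition function p(n), so the coefficient of x^80 is p(80).
Computing p(80) by dynamic programming over parts 1, 2, ..., 80: p(80) = 15796476.

15796476


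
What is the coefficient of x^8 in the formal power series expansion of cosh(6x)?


The Maclaurin series is cosh(t) = sum_{m>=0} t^(2m) / (2m)!, so substituting t = 6x, only even powers of x are nonzero, with coefficient of x^(2m) equal to 6^(2m) / (2m)!.
For x^8 the coefficient is 6^8/8! = 1679616/40320 = 1458/35.

1458/35


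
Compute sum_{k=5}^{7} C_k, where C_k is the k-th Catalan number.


C_5 through C_7: 42, 132, 429
Sum = 42 + 132 + 429
= 603

603


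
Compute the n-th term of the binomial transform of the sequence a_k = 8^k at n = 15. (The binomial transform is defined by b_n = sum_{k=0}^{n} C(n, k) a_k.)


With a_k = 8^k, b_n = sum_{k=0}^{n} C(n, k) 8^k = (1 + 8)^n by the binomial theorem.
For n = 15: (1 + 8)^15 = 9^15 = 205891132094649.

205891132094649


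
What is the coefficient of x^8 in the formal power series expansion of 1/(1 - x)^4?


The expansion 1/(1 - x)^r = sum_{k>=0} C(k + r - 1, r - 1) x^k follows from the multiset / negative-binomial theorem (or from repeated differentiation of the geometric series).
For r = 4 and k = 8:
C(11, 3) = 39916800 / (6 * 40320) = 165.

165


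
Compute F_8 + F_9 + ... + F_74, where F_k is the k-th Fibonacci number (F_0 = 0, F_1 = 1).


Use the identity sum_{k=0}^{N} F_k = F_{N+2} - 1 (which follows from F_{k+2} - F_{k+1} = F_k). Then
sum_{k=8}^{74} F_k = (F_{76} - 1) - (F_{9} - 1) = F_{76} - F_{9}.
Computing: F_{76} = 3416454622906707, F_{9} = 34, so
Sum = 3416454622906707 - 34 = 3416454622906673.

3416454622906673


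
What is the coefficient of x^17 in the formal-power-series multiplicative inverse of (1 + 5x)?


The inverse is 1/(1 + 5x). Apply the geometric identity 1/(1 - y) = sum_{k>=0} y^k with y = -5x:
1/(1 + 5x) = sum_{k>=0} (-5)^k x^k.
So the coefficient of x^17 is (-5)^17 = -762939453125.

-762939453125


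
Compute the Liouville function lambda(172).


The Liouville function is lambda(k) = (-1)^Omega(k), where Omega(k) counts the prime factors of k with multiplicity.
Factoring: 172 = 2 * 2 * 43, so Omega(172) = 3.
lambda(172) = (-1)^3 = -1.

-1


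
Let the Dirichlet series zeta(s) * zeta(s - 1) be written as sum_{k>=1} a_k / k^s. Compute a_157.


Convolution gives a_k = sum_{d | k} d * 1 = sum_{d | k} d = sigma(k), the sum of positive divisors of k.
For k = 157, the divisors are 1, 157, so
sigma(157) = 1 + 157 = 158.

158


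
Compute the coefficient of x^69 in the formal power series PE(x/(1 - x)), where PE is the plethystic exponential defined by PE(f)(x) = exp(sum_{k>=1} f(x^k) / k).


For f(x) = x/(1 - x) we have
sum_{k>=1} f(x^k) / k = sum_{k>=1} (1/k) * x^k / (1 - x^k) = sum_{k, m >= 1} x^(k m) / k,
which after exponentiating simplifies to
PE(x/(1 - x)) = prod_{k>=1} 1 / (1 - x^k).
This is the generating function for the partition function p(n), so the coefficient of x^69 is p(69).
Computing p(69) by dynamic programming over parts 1, 2, ..., 69: p(69) = 3554345.

3554345


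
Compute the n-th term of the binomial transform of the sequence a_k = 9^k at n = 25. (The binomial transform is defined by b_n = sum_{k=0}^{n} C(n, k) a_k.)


With a_k = 9^k, b_n = sum_{k=0}^{n} C(n, k) 9^k = (1 + 9)^n by the binomial theorem.
For n = 25: (1 + 9)^25 = 10^25 = 10000000000000000000000000.

10000000000000000000000000


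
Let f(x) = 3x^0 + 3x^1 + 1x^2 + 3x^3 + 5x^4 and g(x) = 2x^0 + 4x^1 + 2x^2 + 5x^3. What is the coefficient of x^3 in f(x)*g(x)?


Cauchy product at x^3:
3*5 + 3*2 + 1*4 + 3*2
= 31

31


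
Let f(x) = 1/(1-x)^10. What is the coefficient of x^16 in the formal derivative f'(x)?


Differentiate: d/dx [ 1/(1-x)^r ] = r / (1-x)^(r+1).
Here r = 10, so f'(x) = 10 / (1-x)^11.
The expansion of 1/(1-x)^(r+1) has coefficient of x^n equal to C(n+r, r).
So the coefficient of x^16 in f'(x) is
10 * C(26, 10) = 10 * 5311735 = 53117350

53117350


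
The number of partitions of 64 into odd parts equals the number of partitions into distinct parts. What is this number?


Computing partitions of 64 into odd parts (1, 3, 5, ...):
Using the generating function prod_{k>=0} 1/(1-x^(2k+1)),
the count is 16444

16444


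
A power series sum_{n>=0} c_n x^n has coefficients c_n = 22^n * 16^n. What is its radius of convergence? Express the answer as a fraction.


By the root test (Cauchy-Hadamard), the radius is R = 1 / limsup_n |c_n|^(1/n).
Here |c_n|^(1/n) = (22^n * 16^n)^(1/n) = 22 * 16 = 352 for all n.
So R = 1/352 = 1/352.

1/352


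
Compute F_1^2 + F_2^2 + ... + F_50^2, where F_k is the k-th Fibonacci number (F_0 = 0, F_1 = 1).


There is a standard identity sum_{k=0}^{N} F_k^2 = F_N * F_{N+1} (proved inductively from the telescoping relation F_k^2 = F_k F_{k+1} - F_{k-1} F_k). Then
sum_{k=1}^{50} F_k^2 = F_50 F_51 - F_0 F_1.
Computing: F_50 = 12586269025, F_51 = 20365011074, F_0 = 0, F_1 = 1.
Sum = 12586269025 * 20365011074 - 0 * 1 = 256319508074468182850.

256319508074468182850


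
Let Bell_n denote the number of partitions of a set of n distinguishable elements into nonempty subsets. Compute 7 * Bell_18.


Bell_18 can be computed from the Bell triangle or from Dobinski's identity Bell_n = (1/e) * sum_{k>=0} k^n / k!.
Computing Bell_18 = 682076806159.
Then 7 * 682076806159 = 4774537643113.

4774537643113


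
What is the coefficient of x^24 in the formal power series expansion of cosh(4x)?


The Maclaurin series is cosh(t) = sum_{m>=0} t^(2m) / (2m)!, so substituting t = 4x, only even powers of x are nonzero, with coefficient of x^(2m) equal to 4^(2m) / (2m)!.
For x^24 the coefficient is 4^24/24! = 281474976710656/620448401733239439360000 = 67108864/147926426347074375.

67108864/147926426347074375


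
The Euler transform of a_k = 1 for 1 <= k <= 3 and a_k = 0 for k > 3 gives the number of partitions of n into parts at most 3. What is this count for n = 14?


Partitions of 14 into parts at most 3:
Using generating function (1-x)^(-1)(1-x^2)^(-1)(1-x^3)^(-1),
the coefficient of x^14 = 24

24


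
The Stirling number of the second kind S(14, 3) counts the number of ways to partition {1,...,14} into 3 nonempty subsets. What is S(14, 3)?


Using the explicit formula S(n,k) = (1/k!) sum_{j=0}^{k} (-1)^(k-j) C(k,j) j^n:
S(14, 3) = 788970
Equivalently, S(n,k) is n! times the coefficient of x^n in the EGF (e^x - 1)^k / k!.

788970


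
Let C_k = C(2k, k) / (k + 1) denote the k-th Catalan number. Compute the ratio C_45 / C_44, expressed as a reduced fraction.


Using C_k = (2k)! / (k! (k+1)!), the ratio C_{k+1}/C_k simplifies to
C_{k+1}/C_k = [(2k+2)! / ((k+1)! (k+2)!)] * [k! (k+1)! / (2k)!]
 = (2k+2)(2k+1) / ((k+1)(k+2)) = 2(2k+1) / (k+2).
For k = 44: 2(2*44 + 1) / (44 + 2) = 178/46 = 89/23.

89/23


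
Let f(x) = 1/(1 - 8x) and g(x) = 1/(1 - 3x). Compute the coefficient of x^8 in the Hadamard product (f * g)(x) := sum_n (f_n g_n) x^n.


f has coefficients f_k = 8^k and g has coefficients g_k = 3^k, so the Hadamard product has coefficient (f*g)_k = 8^k * 3^k = 24^k.
For k = 8: 24^8 = 110075314176.

110075314176


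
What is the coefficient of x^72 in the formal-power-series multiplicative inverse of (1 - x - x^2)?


Let the inverse be f(x) = sum_{k>=0} a_k x^k. From f(x) * (1 - x - x^2) = 1 and matching coefficients:
 x^0: a_0 = 1.
 x^1: a_1 - a_0 = 0, so a_1 = 1.
 x^k (k >= 2): a_k - a_{k-1} - a_{k-2} = 0, i.e. a_k = a_{k-1} + a_{k-2}.
This is the Fibonacci-type recurrence shifted so that a_0 = a_1 = 1.
Iterating: a_0=1, a_1=1, a_2=2, a_3=3, a_4=5, a_5=8, a_6=13, a_7=21, a_8=34, a_9=55, ...
a_72 = 806515533049393.

806515533049393


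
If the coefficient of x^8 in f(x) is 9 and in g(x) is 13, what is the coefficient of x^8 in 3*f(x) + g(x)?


Scalar multiplication scales coefficients: 3 * 9 = 27.
Then add the g coefficient: 27 + 13
= 40

40


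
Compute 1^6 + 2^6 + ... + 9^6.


This power sum has a closed form given by Faulhaber's formula
sum_{k=1}^{m} k^p = (1 / (p + 1)) * sum_{j=0}^{p} C(p + 1, j) B_j m^(p + 1 - j),
but for small m direct computation is fastest:
1 + 64 + 729 + 4096 + 15625 + 46656 + 117649 + 262144 + 531441 = 978405.

978405


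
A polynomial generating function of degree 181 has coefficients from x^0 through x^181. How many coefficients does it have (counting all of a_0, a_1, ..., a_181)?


A polynomial of degree 181 takes the form a_0 + a_1 x + ... + a_181 x^181.
The number of coefficients is 181 + 1 = 182.

182


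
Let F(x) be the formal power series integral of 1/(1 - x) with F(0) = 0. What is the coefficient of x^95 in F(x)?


1/(1 - x) = sum_{k>=0} x^k. Integrating termwise and using F(0) = 0 gives
F(x) = sum_{k>=0} x^(k+1) / (k+1) = sum_{m>=1} x^m / m = -ln(1 - x).
So the coefficient of x^95 is 1/95 = 1/95.

1/95


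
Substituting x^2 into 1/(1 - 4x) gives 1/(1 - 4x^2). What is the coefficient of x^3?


Since 1/(1 - 4x^2) only has even powers of x,
the coefficient of x^3 (odd) is 0.

0


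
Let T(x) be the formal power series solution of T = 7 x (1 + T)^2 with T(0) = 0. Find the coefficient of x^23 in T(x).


Apply the Lagrange inversion formula: if T = 7 x * phi(T) with phi(t) = (1 + t)^2, then [x^n] T = 7^n * (1/n) [t^(n-1)] phi(t)^n = 7^n * (1/n) [t^(n-1)] (1 + t)^(2n) = 7^n * (1/n) C(2n, n-1).
Using the identity C(2n, n-1) = C(2n, n) * n / (n+1), the unscaled factor equals C(2n, n) / (n+1) = C_n, the n-th Catalan number.
For n = 23: C_23 = C(46, 23) / 24 = 8233430727600/24 = 343059613650.
With the 7^23 = 27368747340080916343 factor, the coefficient is 27368747340080916343 * 343059613650 = 9389111888572624320367550881950.

9389111888572624320367550881950


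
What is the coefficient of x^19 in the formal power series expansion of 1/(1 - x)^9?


The negative binomial / multiset identity is
1/(1 - x)^r = sum_{k>=0} C(k + r - 1, r - 1) x^k.
Here r = 9 and k = 19, so the coefficient is
C(19 + 8, 8) = C(27, 8)
= 2220075

2220075


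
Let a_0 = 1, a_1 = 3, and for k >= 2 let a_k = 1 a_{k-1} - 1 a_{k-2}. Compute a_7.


Iterating the recurrence forward:
a_0 = 1
a_1 = 3
a_2 = 1*3 - 1*1 = 2
a_3 = 1*2 - 1*3 = -1
a_4 = 1*-1 - 1*2 = -3
a_5 = 1*-3 - 1*-1 = -2
a_6 = 1*-2 - 1*-3 = 1
a_7 = 1*1 - 1*-2 = 3
So a_7 = 3.

3


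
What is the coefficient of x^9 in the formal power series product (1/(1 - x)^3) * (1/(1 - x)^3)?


Combine the factors: (1/(1 - x)^3) * (1/(1 - x)^3) = 1/(1 - x)^6.
Then use 1/(1 - x)^r = sum_{k>=0} C(k + r - 1, r - 1) x^k with r = 6 and k = 9:
C(14, 5) = 2002.

2002


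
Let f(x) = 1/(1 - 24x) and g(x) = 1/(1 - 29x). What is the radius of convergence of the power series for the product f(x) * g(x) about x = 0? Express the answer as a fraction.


The radius of 1/(1 - 24x) is 1/24 (nearest singularity at x = 1/24), and the radius of 1/(1 - 29x) is 1/29.
The product f(x)*g(x) = 1/((1 - 24x)(1 - 29x)) has singularities at both 1/24 and 1/29, so its radius of convergence is the distance to the nearest one:
min(1/24, 1/29) = 1/29.

1/29


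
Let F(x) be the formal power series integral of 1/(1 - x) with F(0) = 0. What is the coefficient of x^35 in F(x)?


1/(1 - x) = sum_{k>=0} x^k. Integrating termwise and using F(0) = 0 gives
F(x) = sum_{k>=0} x^(k+1) / (k+1) = sum_{m>=1} x^m / m = -ln(1 - x).
So the coefficient of x^35 is 1/35 = 1/35.

1/35


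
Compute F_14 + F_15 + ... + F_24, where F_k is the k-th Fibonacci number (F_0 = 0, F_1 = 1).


Use the identity sum_{k=0}^{N} F_k = F_{N+2} - 1 (which follows from F_{k+2} - F_{k+1} = F_k). Then
sum_{k=14}^{24} F_k = (F_{26} - 1) - (F_{15} - 1) = F_{26} - F_{15}.
Computing: F_{26} = 121393, F_{15} = 610, so
Sum = 121393 - 610 = 120783.

120783


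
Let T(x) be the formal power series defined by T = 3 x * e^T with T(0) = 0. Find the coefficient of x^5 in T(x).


Apply the Lagrange inversion formula: if T = 3 x * phi(T) with phi(t) = e^t, then
[x^n] T = 3^n * (1/n) [t^(n-1)] phi(t)^n = 3^n * (1/n) [t^(n-1)] e^(n t) = 3^n * (1/n) * n^(n-1) / (n-1)! = 3^n * n^(n-1) / n!.
When c = 1 this is the Cayley count of rooted labeled trees on n vertices, divided by n!.
For n = 5: 3^5 * 5^4 / 5! = 243 * 625/120 = 10125/8.

10125/8


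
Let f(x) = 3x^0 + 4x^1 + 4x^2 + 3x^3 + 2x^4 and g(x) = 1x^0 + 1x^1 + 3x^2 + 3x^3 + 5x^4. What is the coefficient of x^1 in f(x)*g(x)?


Cauchy product at x^1:
3*1 + 4*1
= 7

7


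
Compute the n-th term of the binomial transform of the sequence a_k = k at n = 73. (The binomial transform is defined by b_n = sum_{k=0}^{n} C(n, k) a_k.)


With a_k = k, b_n = sum_{k=0}^{n} C(n, k) k. Using k * C(n, k) = n * C(n-1, k-1) gives b_n = n * sum_{k>=1} C(n-1, k-1) = n * 2^(n-1).
For n = 73: 73 * 2^72 = 73 * 4722366482869645213696 = 344732753249484100599808.

344732753249484100599808


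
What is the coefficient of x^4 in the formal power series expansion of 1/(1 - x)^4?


The negative binomial / multiset identity is
1/(1 - x)^r = sum_{k>=0} C(k + r - 1, r - 1) x^k.
Here r = 4 and k = 4, so the coefficient is
C(4 + 3, 3) = C(7, 3)
= 35

35


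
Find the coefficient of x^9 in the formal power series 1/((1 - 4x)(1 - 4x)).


By partial fractions or Cauchy convolution:
The coefficient equals sum_{k=0}^{9} 4^k * 4^(9-k).
= 2621440

2621440


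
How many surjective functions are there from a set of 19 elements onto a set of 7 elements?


By inclusion-exclusion on which target elements are missed, the number of surjections from an n-set onto a k-set is
surj(n, k) = sum_{j=0}^{k} (-1)^j C(k, j) (k - j)^n.
Equivalently surj(n, k) = k! * S(n, k), where S(n, k) is the Stirling number of the second kind.
For n = 19, k = 7:
S(19, 7) = 1492924634839, so
surj = 7! * 1492924634839 = 5040 * 1492924634839 = 7524340159588560.

7524340159588560


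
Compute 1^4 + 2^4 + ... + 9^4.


This power sum has a closed form given by Faulhaber's formula
sum_{k=1}^{m} k^p = (1 / (p + 1)) * sum_{j=0}^{p} C(p + 1, j) B_j m^(p + 1 - j),
but for small m direct computation is fastest:
1 + 16 + 81 + 256 + 625 + 1296 + 2401 + 4096 + 6561 = 15333.

15333


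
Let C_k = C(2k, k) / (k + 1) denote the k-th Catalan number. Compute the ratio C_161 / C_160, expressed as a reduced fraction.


Using C_k = (2k)! / (k! (k+1)!), the ratio C_{k+1}/C_k simplifies to
C_{k+1}/C_k = [(2k+2)! / ((k+1)! (k+2)!)] * [k! (k+1)! / (2k)!]
 = (2k+2)(2k+1) / ((k+1)(k+2)) = 2(2k+1) / (k+2).
For k = 160: 2(2*160 + 1) / (160 + 2) = 642/162 = 107/27.

107/27


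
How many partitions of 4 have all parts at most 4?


Using the generating function (1-x)^(-1)(1-x^2)^(-1)...(1-x^4)^(-1),
the coefficient of x^4 counts these restricted partitions.
Result = 5

5


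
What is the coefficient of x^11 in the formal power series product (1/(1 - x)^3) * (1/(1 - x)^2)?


Combine the factors: (1/(1 - x)^3) * (1/(1 - x)^2) = 1/(1 - x)^5.
Then use 1/(1 - x)^r = sum_{k>=0} C(k + r - 1, r - 1) x^k with r = 5 and k = 11:
C(15, 4) = 1365.

1365


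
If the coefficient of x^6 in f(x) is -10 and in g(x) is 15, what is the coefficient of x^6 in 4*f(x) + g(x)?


Scalar multiplication scales coefficients: 4 * -10 = -40.
Then add the g coefficient: -40 + 15
= -25

-25


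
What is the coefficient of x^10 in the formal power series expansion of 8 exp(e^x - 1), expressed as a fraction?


exp(e^x - 1) is the exponential generating function for the Bell numbers Bell_k: exp(e^x - 1) = sum_{k>=0} Bell_k x^k / k!.
So the coefficient of x^10 in 8 exp(e^x - 1) is 8 Bell_10 / 10!.
Computing: Bell_10 = 115975 and 10! = 3628800, giving
8 * 115975/3628800 = 4639/18144.

4639/18144


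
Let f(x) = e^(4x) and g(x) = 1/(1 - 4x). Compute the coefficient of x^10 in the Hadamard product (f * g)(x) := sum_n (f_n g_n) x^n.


Expanding: f_k = 4^k/k! (from e^(4x)) and g_k = 4^k (from 1/(1 - 4x)). So the Hadamard coefficient (f * g)_k = 4^k 4^k / k! = (16)^k / k!.
For k = 10: 16^10/10! = 1099511627776/3628800 = 4294967296/14175.

4294967296/14175


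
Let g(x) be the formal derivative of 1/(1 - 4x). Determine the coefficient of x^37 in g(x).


Differentiate termwise: d/dx sum_{k>=0} 4^k x^k = sum_{k>=1} k 4^k x^(k-1) = sum_{j>=0} (j+1) 4^(j+1) x^j.
Equivalently, d/dx [1/(1 - 4x)] = 4/(1 - 4x)^2.
For j = 37: 38 * 4^38 = 38 * 75557863725914323419136 = 2871198821584744289927168.

2871198821584744289927168


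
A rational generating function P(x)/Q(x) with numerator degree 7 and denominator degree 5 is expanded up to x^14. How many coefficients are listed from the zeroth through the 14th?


Expanding up to x^14 gives the coefficients for x^0, x^1, ..., x^14.
That is 14 + 1 = 15 coefficients in total.

15


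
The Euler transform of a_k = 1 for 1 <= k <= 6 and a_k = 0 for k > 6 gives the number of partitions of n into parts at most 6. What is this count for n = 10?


Partitions of 10 into parts at most 6:
Using generating function (1-x)^(-1)(1-x^2)^(-1)...(1-x^6)^(-1),
the coefficient of x^10 = 35

35


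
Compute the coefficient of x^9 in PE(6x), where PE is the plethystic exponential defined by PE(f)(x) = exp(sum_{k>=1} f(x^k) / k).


With f(x) = 6x, the exponent is sum_{k>=1} 6 x^k / k = 6 * (-ln(1 - x)). Exponentiating:
PE(6x) = exp(-6 ln(1 - x)) = 1/(1 - x)^6.
By the negative binomial expansion, [x^n] 1/(1 - x)^6 = C(n + 5, 5).
For n = 9: C(14, 5) = 2002.

2002


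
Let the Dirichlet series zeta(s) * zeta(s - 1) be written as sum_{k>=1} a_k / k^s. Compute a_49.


Convolution gives a_k = sum_{d | k} d * 1 = sum_{d | k} d = sigma(k), the sum of positive divisors of k.
For k = 49, the divisors are 1, 7, 49, so
sigma(49) = 1 + 7 + 49 = 57.

57


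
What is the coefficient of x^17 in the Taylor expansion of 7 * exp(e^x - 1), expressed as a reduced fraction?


exp(e^x - 1) = sum_{k>=0} Bell_k x^k / k!, where Bell_k is the k-th Bell number.
So the coefficient of x^17 is 7 * Bell_17 / 17!.
Computing: Bell_17 = 82864869804 and 17! = 355687428096000, giving
7 * 82864869804/355687428096000 = 255755771/156828672000.

255755771/156828672000


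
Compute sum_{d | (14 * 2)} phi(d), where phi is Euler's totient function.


First, 14 * 2 = 28. One classical identity is sum_{d | n} phi(d) = n (each k in [1, n] has a unique gcd with n, and among the k's with gcd(k, n) = n/d there are phi(d) of them). So the sum equals 28. We also verify directly:
Divisors of 28: 1, 2, 4, 7, 14, 28.
phi values: 1, 1, 2, 6, 6, 12.
Sum = 28.

28


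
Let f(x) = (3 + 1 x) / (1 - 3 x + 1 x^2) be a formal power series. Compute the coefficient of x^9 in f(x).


Write f(x) = sum_{k>=0} a_k x^k. Multiplying both sides by 1 - 3 x + 1 x^2 gives
(1 - 3 x + 1 x^2) sum_{k>=0} a_k x^k = 3 + 1 x.
Matching coefficients:
 x^0: a_0 = 3
 x^1: a_1 - 3 a_0 = 1  =>  a_1 = 3*3 + 1 = 10
 x^k (k >= 2): a_k = 3 a_{k-1} - 1 a_{k-2}.
Iterating: a_2 = 27, a_3 = 71, a_4 = 186, a_5 = 487, a_6 = 1275, a_7 = 3338, a_8 = 8739, a_9 = 22879.
So the coefficient of x^9 is 22879.

22879


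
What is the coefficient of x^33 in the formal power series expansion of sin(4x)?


The Maclaurin series is sin(t) = sum_{k>=0} (-1)^k t^(2k+1) / (2k+1)!, so substituting t = 4x, only odd powers of x are nonzero, with coefficient of x^(2k+1) equal to (-1)^k 4^(2k+1) / (2k+1)!.
Write 33 = 2*16 + 1, giving the coefficient (-1)^16 * 4^33 / 33! = 73786976294838206464/8683317618811886495518194401280000000 = 34359738368/4043484860477916195764296875.

34359738368/4043484860477916195764296875


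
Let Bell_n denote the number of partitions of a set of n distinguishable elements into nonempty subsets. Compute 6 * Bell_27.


Bell_27 can be computed from the Bell triangle or from Dobinski's identity Bell_n = (1/e) * sum_{k>=0} k^n / k!.
Computing Bell_27 = 545717047936059989389.
Then 6 * 545717047936059989389 = 3274302287616359936334.

3274302287616359936334


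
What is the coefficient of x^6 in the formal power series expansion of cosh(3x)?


The Maclaurin series is cosh(t) = sum_{m>=0} t^(2m) / (2m)!, so substituting t = 3x, only even powers of x are nonzero, with coefficient of x^(2m) equal to 3^(2m) / (2m)!.
For x^6 the coefficient is 3^6/6! = 729/720 = 81/80.

81/80


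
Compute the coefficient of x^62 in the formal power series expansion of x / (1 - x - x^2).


Let f(x) = sum_{k>=0} a_k x^k. Multiplying f(x) * (1 - x - x^2) = x and matching coefficients gives a_0 = 0, a_1 = 1, and a_k = a_{k-1} + a_{k-2} for k >= 2. These are the Fibonacci numbers F_k.
Iterating from F_0 = 0, F_1 = 1:
F_0=0, F_1=1, F_2=1, F_3=2, F_4=3, F_5=5, F_6=8, F_7=13, F_8=21, F_9=34, ...
F_62 = 4052739537881.

4052739537881


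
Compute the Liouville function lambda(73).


The Liouville function is lambda(k) = (-1)^Omega(k), where Omega(k) counts the prime factors of k with multiplicity.
Factoring: 73 = 73, so Omega(73) = 1.
lambda(73) = (-1)^1 = -1.

-1


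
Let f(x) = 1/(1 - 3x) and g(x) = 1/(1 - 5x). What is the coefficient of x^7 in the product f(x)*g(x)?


The coefficient of x^n in f*g is the Cauchy product: sum_{k=0}^{n} a^k * b^(n-k).
With a=3, b=5, n=7:
sum_{k=0}^{7} 3^k * 5^(7-k)
= 192032

192032


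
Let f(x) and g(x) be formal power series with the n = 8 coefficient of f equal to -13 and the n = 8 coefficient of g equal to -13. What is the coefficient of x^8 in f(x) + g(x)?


Addition of formal power series is termwise.
The coefficient of x^8 in f + g = -13 + -13
= -26

-26


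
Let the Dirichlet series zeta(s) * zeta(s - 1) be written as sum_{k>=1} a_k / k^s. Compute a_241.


Convolution gives a_k = sum_{d | k} d * 1 = sum_{d | k} d = sigma(k), the sum of positive divisors of k.
For k = 241, the divisors are 1, 241, so
sigma(241) = 1 + 241 = 242.

242


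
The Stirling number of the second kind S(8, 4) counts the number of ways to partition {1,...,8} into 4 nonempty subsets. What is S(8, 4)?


Using the explicit formula S(n,k) = (1/k!) sum_{j=0}^{k} (-1)^(k-j) C(k,j) j^n:
S(8, 4) = 1701
Equivalently, S(n,k) is n! times the coefficient of x^n in the EGF (e^x - 1)^k / k!.

1701


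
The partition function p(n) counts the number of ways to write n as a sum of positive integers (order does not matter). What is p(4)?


Using the generating function prod_{k>=1} 1/(1-x^k), we compute p(4).
By dynamic programming over parts 1 through 4:
p(4) = 5

5


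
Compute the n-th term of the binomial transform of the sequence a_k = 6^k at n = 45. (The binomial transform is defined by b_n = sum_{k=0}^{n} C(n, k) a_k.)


With a_k = 6^k, b_n = sum_{k=0}^{n} C(n, k) 6^k = (1 + 6)^n by the binomial theorem.
For n = 45: (1 + 6)^45 = 7^45 = 107006904423598033356356300384937784807.

107006904423598033356356300384937784807


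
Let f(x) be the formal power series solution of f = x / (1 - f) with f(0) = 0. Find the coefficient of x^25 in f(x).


Apply Lagrange inversion: f = x * phi(f) with phi(t) = 1/(1 - t), so
[x^n] f = (1/n) [t^(n-1)] phi(t)^n = (1/n) [t^(n-1)] (1 - t)^(-n) = (1/n) C(2n - 2, n - 1) = C_{n-1}.
For n = 25: C_24 = C(48, 24) / 25 = 32247603683100/25 = 1289904147324 = 1289904147324.

1289904147324


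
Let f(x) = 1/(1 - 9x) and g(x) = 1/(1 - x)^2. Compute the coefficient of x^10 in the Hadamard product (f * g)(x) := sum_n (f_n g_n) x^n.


f has coefficients f_k = 9^k. For g = 1/(1 - x)^2 the coefficient is g_k = C(k + 1, 1) = k + 1. The Hadamard coefficient is (f * g)_k = 9^k * (k + 1).
For k = 10: 9^10 * 11 = 3486784401 * 11 = 38354628411.

38354628411


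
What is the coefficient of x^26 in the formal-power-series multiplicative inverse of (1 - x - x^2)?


Let the inverse be f(x) = sum_{k>=0} a_k x^k. From f(x) * (1 - x - x^2) = 1 and matching coefficients:
 x^0: a_0 = 1.
 x^1: a_1 - a_0 = 0, so a_1 = 1.
 x^k (k >= 2): a_k - a_{k-1} - a_{k-2} = 0, i.e. a_k = a_{k-1} + a_{k-2}.
This is the Fibonacci-type recurrence shifted so that a_0 = a_1 = 1.
Iterating: a_0=1, a_1=1, a_2=2, a_3=3, a_4=5, a_5=8, a_6=13, a_7=21, a_8=34, a_9=55, ...
a_26 = 196418.

196418
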